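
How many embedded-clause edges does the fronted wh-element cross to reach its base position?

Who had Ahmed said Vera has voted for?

"who" is extracted from the PP object of "voted".
Boundaries crossed, outermost first: [Ø] — 1 in total.

1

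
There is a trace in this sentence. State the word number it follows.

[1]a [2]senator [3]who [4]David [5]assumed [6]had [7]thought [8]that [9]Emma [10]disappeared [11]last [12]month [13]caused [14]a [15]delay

5

The displaced element is "a senator" (word 2).
It is linked across 1 clause boundary (Ø).
It functions as the subject of "thought", so the gap sits immediately after word 5 ("assumed").
Base order: David assumed a senator had thought that Emma disappeared last month.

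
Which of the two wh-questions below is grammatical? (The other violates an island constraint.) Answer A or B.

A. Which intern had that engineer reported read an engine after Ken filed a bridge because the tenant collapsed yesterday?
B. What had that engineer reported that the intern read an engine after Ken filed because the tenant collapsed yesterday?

A

In B, the wh-phrase is extracted from inside an adjunct island (introduced by "after"), which blocks movement.
In A, the extraction path crosses only that-complement boundaries, which are transparent.
So A is grammatical.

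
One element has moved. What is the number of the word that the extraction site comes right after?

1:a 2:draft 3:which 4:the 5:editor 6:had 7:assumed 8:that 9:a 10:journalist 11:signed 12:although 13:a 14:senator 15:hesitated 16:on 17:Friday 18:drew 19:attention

The displaced element is "a draft" (word 2).
It is linked across 1 clause boundary (that).
It functions as the direct object of "signed", so the gap sits immediately after word 11 ("signed").
Base order: The editor had assumed that a journalist signed a draft although a senator hesitated on Friday.

11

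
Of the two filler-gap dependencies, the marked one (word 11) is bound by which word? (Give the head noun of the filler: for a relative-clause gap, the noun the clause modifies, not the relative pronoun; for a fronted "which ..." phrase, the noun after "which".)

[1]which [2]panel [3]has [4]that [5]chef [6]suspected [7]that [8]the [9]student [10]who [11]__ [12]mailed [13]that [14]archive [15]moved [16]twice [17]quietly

9

The marked gap is inside the relative clause, the subject of "mailed".
Its filler is the head noun "student" (via "who"), at word 9.
(The other dependency links word 2 to a gap after word 15.)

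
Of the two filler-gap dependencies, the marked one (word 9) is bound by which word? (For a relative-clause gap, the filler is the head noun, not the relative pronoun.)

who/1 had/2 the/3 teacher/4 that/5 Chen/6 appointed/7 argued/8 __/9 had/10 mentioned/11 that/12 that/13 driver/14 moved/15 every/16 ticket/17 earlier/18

1

The marked gap is the subject of "mentioned".
Its filler is the fronted wh-phrase "who", at word 1.
(The other dependency links word 4 to a gap after word 7.)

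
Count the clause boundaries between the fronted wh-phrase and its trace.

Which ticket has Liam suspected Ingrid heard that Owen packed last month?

2

"which ticket" is extracted from the object of "packed".
Boundaries crossed, outermost first: [Ø], [that] — 2 in total.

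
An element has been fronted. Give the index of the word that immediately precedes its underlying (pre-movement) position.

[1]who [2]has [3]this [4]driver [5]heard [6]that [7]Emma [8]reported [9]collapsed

The displaced element is "who" (word 1).
It is linked across 2 clause boundaries (that → Ø).
It functions as the subject of "collapsed", so the gap sits immediately after word 8 ("reported").
Base order: This driver has heard that Emma reported that who collapsed.

8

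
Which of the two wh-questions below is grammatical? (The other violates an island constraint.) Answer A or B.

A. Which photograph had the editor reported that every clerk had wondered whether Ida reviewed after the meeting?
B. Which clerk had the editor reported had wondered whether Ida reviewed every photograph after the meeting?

In A, the wh-phrase is extracted from inside a wh-island (introduced by "whether"), which blocks movement.
In B, the extraction path crosses only that-complement boundaries, which are transparent.
So B is grammatical.

B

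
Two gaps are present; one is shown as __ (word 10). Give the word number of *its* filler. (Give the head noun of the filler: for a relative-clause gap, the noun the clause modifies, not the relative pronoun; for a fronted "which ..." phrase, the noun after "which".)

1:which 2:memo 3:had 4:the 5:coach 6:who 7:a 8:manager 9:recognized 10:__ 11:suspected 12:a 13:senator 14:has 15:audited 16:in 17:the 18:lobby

5

The marked gap is inside the relative clause, the direct object of "recognized".
Its filler is the head noun "coach" (via "who"), at word 5.
(The other dependency links word 2 to a gap after word 15.)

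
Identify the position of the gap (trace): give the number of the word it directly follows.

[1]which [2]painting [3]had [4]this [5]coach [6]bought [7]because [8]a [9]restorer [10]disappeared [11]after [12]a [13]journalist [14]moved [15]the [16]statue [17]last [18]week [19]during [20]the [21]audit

The displaced element is "which painting" (word 2).
It functions as the direct object of "bought", so the gap sits immediately after word 6 ("bought").
Base order: This coach had bought which painting because a restorer disappeared after a journalist moved the statue last week during the audit.

6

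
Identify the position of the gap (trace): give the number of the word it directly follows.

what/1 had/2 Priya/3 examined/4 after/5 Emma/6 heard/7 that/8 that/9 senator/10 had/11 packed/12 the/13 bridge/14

4

The displaced element is "what" (word 1).
It functions as the direct object of "examined", so the gap sits immediately after word 4 ("examined").
Base order: Priya had examined what after Emma heard that that senator had packed the bridge.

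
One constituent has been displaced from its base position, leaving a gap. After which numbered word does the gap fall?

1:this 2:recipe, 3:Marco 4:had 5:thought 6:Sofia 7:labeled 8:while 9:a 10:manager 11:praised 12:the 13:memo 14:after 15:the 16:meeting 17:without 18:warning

The displaced element is "this recipe" (word 2).
It is linked across 1 clause boundary (Ø).
It functions as the direct object of "labeled", so the gap sits immediately after word 7 ("labeled").
Base order: Marco had thought Sofia labeled this recipe while a manager praised the memo after the meeting without warning.

7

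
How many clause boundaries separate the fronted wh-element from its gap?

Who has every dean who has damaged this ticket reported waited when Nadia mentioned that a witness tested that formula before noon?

1

"who" is extracted from the subject of "waited".
Boundaries crossed, outermost first: [Ø] — 1 in total.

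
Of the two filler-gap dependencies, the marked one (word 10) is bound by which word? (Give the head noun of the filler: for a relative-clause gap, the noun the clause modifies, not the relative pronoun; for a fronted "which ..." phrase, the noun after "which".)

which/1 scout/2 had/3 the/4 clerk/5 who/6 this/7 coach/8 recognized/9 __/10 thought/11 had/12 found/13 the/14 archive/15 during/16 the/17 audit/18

The marked gap is inside the relative clause, the direct object of "recognized".
Its filler is the head noun "clerk" (via "who"), at word 5.
(The other dependency links word 2 to a gap after word 11.)

5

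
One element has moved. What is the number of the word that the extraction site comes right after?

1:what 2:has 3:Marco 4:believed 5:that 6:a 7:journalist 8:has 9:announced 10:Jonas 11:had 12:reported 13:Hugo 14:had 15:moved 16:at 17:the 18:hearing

15

The displaced element is "what" (word 1).
It is linked across 3 clause boundaries (that → Ø → Ø).
It functions as the direct object of "moved", so the gap sits immediately after word 15 ("moved").
Base order: Marco has believed that a journalist has announced Jonas had reported Hugo had moved what at the hearing.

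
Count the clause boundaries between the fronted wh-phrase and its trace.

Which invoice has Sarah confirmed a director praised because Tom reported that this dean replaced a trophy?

1

"which invoice" is extracted from the object of "praised".
Boundaries crossed, outermost first: [Ø] — 1 in total.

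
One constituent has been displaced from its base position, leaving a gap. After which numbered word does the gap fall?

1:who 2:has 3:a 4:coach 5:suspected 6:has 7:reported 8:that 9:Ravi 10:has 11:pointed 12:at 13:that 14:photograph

5

The displaced element is "who" (word 1).
It is linked across 1 clause boundary (Ø).
It functions as the subject of "reported", so the gap sits immediately after word 5 ("suspected").
Base order: A coach has suspected that who has reported that Ravi has pointed at that photograph.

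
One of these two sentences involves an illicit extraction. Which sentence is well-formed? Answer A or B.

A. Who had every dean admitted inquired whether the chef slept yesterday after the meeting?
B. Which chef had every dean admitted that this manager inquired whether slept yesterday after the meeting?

A

In B, the wh-phrase is extracted from inside a wh-island (introduced by "whether"), which blocks movement.
In A, the extraction path crosses only that-complement boundaries, which are transparent.
So A is grammatical.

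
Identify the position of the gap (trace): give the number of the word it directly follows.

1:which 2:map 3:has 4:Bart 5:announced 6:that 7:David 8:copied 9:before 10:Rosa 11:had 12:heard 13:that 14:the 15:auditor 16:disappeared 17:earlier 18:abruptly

The displaced element is "which map" (word 2).
It is linked across 1 clause boundary (that).
It functions as the direct object of "copied", so the gap sits immediately after word 8 ("copied").
Base order: Bart has announced that David copied which map before Rosa had heard that the auditor disappeared earlier abruptly.

8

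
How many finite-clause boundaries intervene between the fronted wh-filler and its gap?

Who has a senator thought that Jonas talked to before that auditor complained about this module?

1

"who" is extracted from the PP object of "talked".
Boundaries crossed, outermost first: [that] — 1 in total.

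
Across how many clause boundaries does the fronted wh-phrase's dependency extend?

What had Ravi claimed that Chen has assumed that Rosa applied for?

"what" is extracted from the PP object of "applied".
Boundaries crossed, outermost first: [that], [that] — 2 in total.

2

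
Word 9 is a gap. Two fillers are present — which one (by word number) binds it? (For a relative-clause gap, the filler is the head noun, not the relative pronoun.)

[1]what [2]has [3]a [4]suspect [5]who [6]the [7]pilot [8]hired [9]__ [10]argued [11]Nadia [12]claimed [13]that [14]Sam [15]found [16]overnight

4

The marked gap is inside the relative clause, the direct object of "hired".
Its filler is the head noun "suspect" (via "who"), at word 4.
(The other dependency links word 1 to a gap after word 15.)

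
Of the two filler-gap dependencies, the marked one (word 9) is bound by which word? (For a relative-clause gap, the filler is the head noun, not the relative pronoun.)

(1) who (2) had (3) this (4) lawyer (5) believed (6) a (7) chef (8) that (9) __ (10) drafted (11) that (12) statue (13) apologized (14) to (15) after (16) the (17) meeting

7

The marked gap is inside the relative clause, the subject of "drafted".
Its filler is the head noun "chef" (via "that"), at word 7.
(The other dependency links word 1 to a gap after word 14.)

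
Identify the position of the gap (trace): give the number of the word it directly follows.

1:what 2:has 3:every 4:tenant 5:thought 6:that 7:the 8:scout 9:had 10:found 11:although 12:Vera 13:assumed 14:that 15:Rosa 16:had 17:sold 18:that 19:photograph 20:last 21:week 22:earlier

The displaced element is "what" (word 1).
It is linked across 1 clause boundary (that).
It functions as the direct object of "found", so the gap sits immediately after word 10 ("found").
Base order: Every tenant has thought that the scout had found what although Vera assumed that Rosa had sold that photograph last week earlier.

10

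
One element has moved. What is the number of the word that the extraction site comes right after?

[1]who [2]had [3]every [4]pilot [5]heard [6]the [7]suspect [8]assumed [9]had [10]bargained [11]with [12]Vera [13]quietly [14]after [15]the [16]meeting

The displaced element is "who" (word 1).
It is linked across 2 clause boundaries (Ø → Ø).
It functions as the subject of "bargained", so the gap sits immediately after word 8 ("assumed").
Base order: Every pilot had heard the suspect assumed that who had bargained with Vera quietly after the meeting.

8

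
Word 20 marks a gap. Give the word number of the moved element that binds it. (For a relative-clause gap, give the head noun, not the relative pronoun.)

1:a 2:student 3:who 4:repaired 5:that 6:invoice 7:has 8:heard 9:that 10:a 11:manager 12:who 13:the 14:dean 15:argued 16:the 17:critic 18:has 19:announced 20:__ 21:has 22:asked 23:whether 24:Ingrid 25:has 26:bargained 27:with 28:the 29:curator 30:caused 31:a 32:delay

The gap at 20 is the subject of "asked", inside a relative clause.
The relative pronoun is "who" (word 12); it is bound by the head noun immediately before it.
Its filler is the head noun "manager", at word 11.

11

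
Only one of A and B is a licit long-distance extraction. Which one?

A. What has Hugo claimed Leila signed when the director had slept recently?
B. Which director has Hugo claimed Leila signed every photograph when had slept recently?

In B, the wh-phrase is extracted from inside an adjunct island (introduced by "when"), which blocks movement.
In A, the extraction path crosses only that-complement boundaries, which are transparent.
So A is grammatical.

A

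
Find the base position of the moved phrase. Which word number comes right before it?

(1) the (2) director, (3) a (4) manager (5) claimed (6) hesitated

The displaced element is "the director" (word 2).
It is linked across 1 clause boundary (Ø).
It functions as the subject of "hesitated", so the gap sits immediately after word 5 ("claimed").
Base order: A manager claimed that the director hesitated.

5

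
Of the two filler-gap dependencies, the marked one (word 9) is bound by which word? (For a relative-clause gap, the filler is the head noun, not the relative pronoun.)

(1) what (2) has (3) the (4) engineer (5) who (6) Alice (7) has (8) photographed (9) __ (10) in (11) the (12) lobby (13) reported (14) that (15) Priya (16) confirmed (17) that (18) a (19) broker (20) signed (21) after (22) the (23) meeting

The marked gap is inside the relative clause, the direct object of "photographed".
Its filler is the head noun "engineer" (via "who"), at word 4.
(The other dependency links word 1 to a gap after word 20.)

4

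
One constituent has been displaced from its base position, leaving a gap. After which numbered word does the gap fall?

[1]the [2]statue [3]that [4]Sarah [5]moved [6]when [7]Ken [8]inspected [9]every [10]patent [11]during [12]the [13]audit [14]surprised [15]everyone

The displaced element is "the statue" (word 2).
It functions as the direct object of "moved", so the gap sits immediately after word 5 ("moved").
Base order: Sarah moved the statue when Ken inspected every patent during the audit.

5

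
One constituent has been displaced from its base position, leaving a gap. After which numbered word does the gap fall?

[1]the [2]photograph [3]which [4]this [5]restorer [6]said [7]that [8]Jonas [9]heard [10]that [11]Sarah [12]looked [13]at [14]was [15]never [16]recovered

The displaced element is "the photograph" (word 2).
It is linked across 2 clause boundaries (that → that).
It functions as the object of the preposition "at" of "looked", so the gap sits immediately after word 13 ("at").
Base order: This restorer said that Jonas heard that Sarah looked at the photograph.

13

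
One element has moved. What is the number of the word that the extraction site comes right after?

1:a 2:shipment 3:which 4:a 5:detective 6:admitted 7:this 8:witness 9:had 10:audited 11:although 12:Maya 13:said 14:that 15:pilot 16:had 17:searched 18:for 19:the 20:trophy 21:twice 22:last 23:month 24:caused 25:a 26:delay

The displaced element is "a shipment" (word 2).
It is linked across 1 clause boundary (Ø).
It functions as the direct object of "audited", so the gap sits immediately after word 10 ("audited").
Base order: A detective admitted this witness had audited a shipment although Maya said that pilot had searched for the trophy twice last month.

10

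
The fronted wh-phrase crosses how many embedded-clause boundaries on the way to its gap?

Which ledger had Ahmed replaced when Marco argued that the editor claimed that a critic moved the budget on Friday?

0

"which ledger" originates inside the matrix clause — no clause boundary is crossed.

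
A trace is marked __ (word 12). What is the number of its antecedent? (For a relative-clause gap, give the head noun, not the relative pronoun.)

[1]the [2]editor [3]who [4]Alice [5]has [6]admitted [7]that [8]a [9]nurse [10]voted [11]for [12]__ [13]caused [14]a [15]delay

2

The gap at 12 is the prepositional object of "voted", inside a relative clause.
The relative pronoun is "who" (word 3); it is bound by the head noun immediately before it.
Its filler is the head noun "editor", at word 2.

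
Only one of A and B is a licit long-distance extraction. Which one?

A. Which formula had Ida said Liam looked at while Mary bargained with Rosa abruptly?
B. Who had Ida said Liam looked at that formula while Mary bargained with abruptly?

A

In B, the wh-phrase is extracted from inside an adjunct island (introduced by "while"), which blocks movement.
In A, the extraction path crosses only that-complement boundaries, which are transparent.
So A is grammatical.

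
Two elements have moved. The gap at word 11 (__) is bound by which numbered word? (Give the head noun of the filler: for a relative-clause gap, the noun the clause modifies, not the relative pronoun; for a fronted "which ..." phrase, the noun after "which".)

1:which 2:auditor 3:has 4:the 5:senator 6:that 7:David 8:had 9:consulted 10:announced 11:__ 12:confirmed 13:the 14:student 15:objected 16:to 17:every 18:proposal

The marked gap is the subject of "confirmed".
Its filler is the fronted wh-phrase "which auditor", at word 2.
(The other dependency links word 5 to a gap after word 9.)

2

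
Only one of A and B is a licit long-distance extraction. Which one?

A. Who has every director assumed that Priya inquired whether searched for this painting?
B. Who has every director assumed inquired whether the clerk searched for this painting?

B

In A, the wh-phrase is extracted from inside a wh-island (introduced by "whether"), which blocks movement.
In B, the extraction path crosses only that-complement boundaries, which are transparent.
So B is grammatical.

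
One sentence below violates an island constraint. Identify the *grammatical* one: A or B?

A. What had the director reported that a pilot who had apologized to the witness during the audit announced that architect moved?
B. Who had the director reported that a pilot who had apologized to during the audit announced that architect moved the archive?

A

In B, the wh-phrase is extracted from inside a complex-NP island (relative clause) (introduced by "who"), which blocks movement.
In A, the extraction path crosses only that-complement boundaries, which are transparent.
So A is grammatical.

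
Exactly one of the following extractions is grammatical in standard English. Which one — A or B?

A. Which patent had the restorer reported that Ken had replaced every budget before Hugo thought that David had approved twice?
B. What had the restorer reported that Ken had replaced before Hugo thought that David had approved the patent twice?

B

In A, the wh-phrase is extracted from inside an adjunct island (introduced by "before"), which blocks movement.
In B, the extraction path crosses only that-complement boundaries, which are transparent.
So B is grammatical.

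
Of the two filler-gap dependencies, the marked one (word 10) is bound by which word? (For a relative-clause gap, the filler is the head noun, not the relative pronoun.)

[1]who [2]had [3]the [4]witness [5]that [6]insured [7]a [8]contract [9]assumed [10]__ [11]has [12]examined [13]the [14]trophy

1

The marked gap is the subject of "examined".
Its filler is the fronted wh-phrase "who", at word 1.
(The other dependency links word 4 to a gap after word 5.)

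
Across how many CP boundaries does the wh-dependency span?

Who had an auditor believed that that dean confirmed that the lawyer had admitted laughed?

"who" is extracted from the subject of "laughed".
Boundaries crossed, outermost first: [that], [that], [Ø] — 3 in total.

3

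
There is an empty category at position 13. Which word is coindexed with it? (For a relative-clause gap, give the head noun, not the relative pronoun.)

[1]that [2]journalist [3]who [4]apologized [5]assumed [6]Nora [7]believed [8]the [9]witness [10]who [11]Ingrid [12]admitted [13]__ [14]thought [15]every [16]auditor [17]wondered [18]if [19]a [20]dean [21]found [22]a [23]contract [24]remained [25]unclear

9

The gap at 13 is the subject of "thought", inside a relative clause.
The relative pronoun is "who" (word 10); it is bound by the head noun immediately before it.
Its filler is the head noun "witness", at word 9.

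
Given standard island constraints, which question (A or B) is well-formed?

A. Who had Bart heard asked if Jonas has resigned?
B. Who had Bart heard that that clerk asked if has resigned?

In B, the wh-phrase is extracted from inside a wh-island (introduced by "if"), which blocks movement.
In A, the extraction path crosses only that-complement boundaries, which are transparent.
So A is grammatical.

A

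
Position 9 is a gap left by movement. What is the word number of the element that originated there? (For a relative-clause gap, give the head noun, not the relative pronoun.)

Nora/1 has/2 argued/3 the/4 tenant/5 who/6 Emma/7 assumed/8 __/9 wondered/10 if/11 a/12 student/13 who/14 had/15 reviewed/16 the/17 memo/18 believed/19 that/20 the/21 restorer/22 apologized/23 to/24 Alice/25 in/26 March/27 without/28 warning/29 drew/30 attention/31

5

The gap at 9 is the subject of "wondered", inside a relative clause.
The relative pronoun is "who" (word 6); it is bound by the head noun immediately before it.
Its filler is the head noun "tenant", at word 5.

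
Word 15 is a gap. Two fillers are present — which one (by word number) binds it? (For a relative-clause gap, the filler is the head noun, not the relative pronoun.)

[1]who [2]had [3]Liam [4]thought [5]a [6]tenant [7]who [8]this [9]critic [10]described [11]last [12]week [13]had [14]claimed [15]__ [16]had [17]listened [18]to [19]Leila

The marked gap is the subject of "listened".
Its filler is the fronted wh-phrase "who", at word 1.
(The other dependency links word 6 to a gap after word 10.)

1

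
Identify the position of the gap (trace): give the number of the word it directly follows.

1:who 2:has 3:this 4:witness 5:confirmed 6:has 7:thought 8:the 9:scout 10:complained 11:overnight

The displaced element is "who" (word 1).
It is linked across 1 clause boundary (Ø).
It functions as the subject of "thought", so the gap sits immediately after word 5 ("confirmed").
Base order: This witness has confirmed that who has thought the scout complained overnight.

5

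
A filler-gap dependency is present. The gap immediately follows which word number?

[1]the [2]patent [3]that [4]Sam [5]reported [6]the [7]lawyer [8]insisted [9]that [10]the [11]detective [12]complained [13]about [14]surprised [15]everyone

The displaced element is "the patent" (word 2).
It is linked across 2 clause boundaries (Ø → that).
It functions as the object of the preposition "about" of "complained", so the gap sits immediately after word 13 ("about").
Base order: Sam reported the lawyer insisted that the detective complained about the patent.

13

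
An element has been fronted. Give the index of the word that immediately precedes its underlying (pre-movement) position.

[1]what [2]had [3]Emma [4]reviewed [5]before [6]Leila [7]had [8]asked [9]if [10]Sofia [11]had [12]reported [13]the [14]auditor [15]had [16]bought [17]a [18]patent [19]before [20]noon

4

The displaced element is "what" (word 1).
It functions as the direct object of "reviewed", so the gap sits immediately after word 4 ("reviewed").
Base order: Emma had reviewed what before Leila had asked if Sofia had reported the auditor had bought a patent before noon.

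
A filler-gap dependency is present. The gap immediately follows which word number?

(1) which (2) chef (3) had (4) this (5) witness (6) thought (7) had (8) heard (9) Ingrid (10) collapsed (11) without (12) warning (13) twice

6

The displaced element is "which chef" (word 2).
It is linked across 1 clause boundary (Ø).
It functions as the subject of "heard", so the gap sits immediately after word 6 ("thought").
Base order: This witness had thought that which chef had heard Ingrid collapsed without warning twice.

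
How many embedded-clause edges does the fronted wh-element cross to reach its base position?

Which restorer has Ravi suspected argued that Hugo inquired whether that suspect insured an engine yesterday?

"which restorer" is extracted from the subject of "argued".
Boundaries crossed, outermost first: [Ø] — 1 in total.

1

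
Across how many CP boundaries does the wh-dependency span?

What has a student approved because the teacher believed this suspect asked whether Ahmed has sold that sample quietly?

"what" originates inside the matrix clause — no clause boundary is crossed.

0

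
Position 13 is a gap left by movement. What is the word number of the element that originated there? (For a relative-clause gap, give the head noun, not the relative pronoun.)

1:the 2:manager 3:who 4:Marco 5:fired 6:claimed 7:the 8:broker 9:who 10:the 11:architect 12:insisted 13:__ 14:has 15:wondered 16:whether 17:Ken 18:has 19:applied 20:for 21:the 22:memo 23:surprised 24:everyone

The gap at 13 is the subject of "wondered", inside a relative clause.
The relative pronoun is "who" (word 9); it is bound by the head noun immediately before it.
Its filler is the head noun "broker", at word 8.

8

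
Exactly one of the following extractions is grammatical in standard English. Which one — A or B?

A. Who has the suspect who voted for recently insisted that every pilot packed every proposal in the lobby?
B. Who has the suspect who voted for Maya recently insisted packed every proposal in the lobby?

In A, the wh-phrase is extracted from inside a complex-NP island (relative clause) (introduced by "who"), which blocks movement.
In B, the extraction path crosses only that-complement boundaries, which are transparent.
So B is grammatical.

B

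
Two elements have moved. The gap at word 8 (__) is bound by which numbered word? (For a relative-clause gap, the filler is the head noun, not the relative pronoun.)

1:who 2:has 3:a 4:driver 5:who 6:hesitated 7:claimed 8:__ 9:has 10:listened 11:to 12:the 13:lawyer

The marked gap is the subject of "listened".
Its filler is the fronted wh-phrase "who", at word 1.
(The other dependency links word 4 to a gap after word 5.)

1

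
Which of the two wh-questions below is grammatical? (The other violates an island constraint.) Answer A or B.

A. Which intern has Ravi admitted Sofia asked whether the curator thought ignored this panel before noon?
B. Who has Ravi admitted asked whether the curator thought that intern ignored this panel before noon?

In A, the wh-phrase is extracted from inside a wh-island (introduced by "whether"), which blocks movement.
In B, the extraction path crosses only that-complement boundaries, which are transparent.
So B is grammatical.

B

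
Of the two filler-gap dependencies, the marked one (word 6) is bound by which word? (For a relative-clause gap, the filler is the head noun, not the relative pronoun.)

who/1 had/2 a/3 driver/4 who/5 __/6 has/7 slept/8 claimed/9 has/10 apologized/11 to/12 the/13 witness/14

The marked gap is inside the relative clause, the subject of "slept".
Its filler is the head noun "driver" (via "who"), at word 4.
(The other dependency links word 1 to a gap after word 9.)

4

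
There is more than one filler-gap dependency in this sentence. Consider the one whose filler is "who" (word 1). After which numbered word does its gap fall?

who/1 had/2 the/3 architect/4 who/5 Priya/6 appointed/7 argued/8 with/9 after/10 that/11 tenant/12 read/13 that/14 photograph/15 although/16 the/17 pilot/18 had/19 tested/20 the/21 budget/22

9

The displaced element is "who" (word 1).
It functions as the object of the preposition "with" of "argued", so the gap sits immediately after word 9 ("with").
Base order: The architect who Priya appointed had argued with who after that tenant read that photograph although the pilot had tested the budget.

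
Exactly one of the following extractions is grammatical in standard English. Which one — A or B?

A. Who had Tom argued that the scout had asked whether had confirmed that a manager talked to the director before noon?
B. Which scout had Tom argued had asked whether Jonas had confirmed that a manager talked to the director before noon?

In A, the wh-phrase is extracted from inside a wh-island (introduced by "whether"), which blocks movement.
In B, the extraction path crosses only that-complement boundaries, which are transparent.
So B is grammatical.

B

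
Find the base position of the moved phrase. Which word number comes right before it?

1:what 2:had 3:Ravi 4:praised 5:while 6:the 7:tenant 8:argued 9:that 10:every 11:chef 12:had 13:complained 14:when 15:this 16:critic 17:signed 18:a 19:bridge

The displaced element is "what" (word 1).
It functions as the direct object of "praised", so the gap sits immediately after word 4 ("praised").
Base order: Ravi had praised what while the tenant argued that every chef had complained when this critic signed a bridge.

4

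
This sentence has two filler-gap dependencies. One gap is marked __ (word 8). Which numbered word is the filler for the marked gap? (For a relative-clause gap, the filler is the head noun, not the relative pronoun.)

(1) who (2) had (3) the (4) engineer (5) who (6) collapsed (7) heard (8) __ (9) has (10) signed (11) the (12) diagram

1

The marked gap is the subject of "signed".
Its filler is the fronted wh-phrase "who", at word 1.
(The other dependency links word 4 to a gap after word 5.)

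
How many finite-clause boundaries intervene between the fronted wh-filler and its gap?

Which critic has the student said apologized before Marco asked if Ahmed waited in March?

1

"which critic" is extracted from the subject of "apologized".
Boundaries crossed, outermost first: [Ø] — 1 in total.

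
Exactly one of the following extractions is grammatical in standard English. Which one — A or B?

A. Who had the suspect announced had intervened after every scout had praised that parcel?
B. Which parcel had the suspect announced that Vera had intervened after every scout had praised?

A

In B, the wh-phrase is extracted from inside an adjunct island (introduced by "after"), which blocks movement.
In A, the extraction path crosses only that-complement boundaries, which are transparent.
So A is grammatical.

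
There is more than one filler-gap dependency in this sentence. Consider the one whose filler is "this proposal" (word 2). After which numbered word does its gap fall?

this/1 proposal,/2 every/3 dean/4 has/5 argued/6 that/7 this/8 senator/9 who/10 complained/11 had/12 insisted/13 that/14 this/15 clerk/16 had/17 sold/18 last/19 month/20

18

The displaced element is "this proposal" (word 2).
It is linked across 2 clause boundaries (that → that).
It functions as the direct object of "sold", so the gap sits immediately after word 18 ("sold").
Base order: Every dean has argued that this senator who complained had insisted that this clerk had sold this proposal last month.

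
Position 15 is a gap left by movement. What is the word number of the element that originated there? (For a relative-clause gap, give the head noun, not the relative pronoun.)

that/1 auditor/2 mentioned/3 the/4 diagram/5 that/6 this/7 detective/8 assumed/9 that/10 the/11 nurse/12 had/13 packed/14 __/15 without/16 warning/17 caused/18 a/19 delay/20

The gap at 15 is the object of "packed", inside a relative clause.
The relative pronoun is "that" (word 6); it is bound by the head noun immediately before it.
Its filler is the head noun "diagram", at word 5.

5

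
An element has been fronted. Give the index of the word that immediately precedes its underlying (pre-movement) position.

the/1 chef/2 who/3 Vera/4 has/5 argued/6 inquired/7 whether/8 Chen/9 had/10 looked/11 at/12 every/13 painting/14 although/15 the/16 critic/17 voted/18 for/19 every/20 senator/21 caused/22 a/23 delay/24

The displaced element is "the chef" (word 2).
It is linked across 1 clause boundary (Ø).
It functions as the subject of "inquired", so the gap sits immediately after word 6 ("argued").
Base order: Vera has argued that the chef inquired whether Chen had looked at every painting although the critic voted for every senator.

6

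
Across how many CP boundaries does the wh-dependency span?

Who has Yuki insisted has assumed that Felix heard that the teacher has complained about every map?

"who" is extracted from the subject of "assumed".
Boundaries crossed, outermost first: [Ø] — 1 in total.

1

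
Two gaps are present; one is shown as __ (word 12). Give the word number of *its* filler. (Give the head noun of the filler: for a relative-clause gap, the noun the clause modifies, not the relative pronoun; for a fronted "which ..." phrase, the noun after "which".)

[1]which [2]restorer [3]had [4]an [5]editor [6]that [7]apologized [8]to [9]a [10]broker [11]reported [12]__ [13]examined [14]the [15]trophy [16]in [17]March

The marked gap is the subject of "examined".
Its filler is the fronted wh-phrase "which restorer", at word 2.
(The other dependency links word 5 to a gap after word 6.)

2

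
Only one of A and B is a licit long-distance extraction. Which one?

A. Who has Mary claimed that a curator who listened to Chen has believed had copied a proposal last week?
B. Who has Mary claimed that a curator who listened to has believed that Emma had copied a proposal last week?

A

In B, the wh-phrase is extracted from inside a complex-NP island (relative clause) (introduced by "who"), which blocks movement.
In A, the extraction path crosses only that-complement boundaries, which are transparent.
So A is grammatical.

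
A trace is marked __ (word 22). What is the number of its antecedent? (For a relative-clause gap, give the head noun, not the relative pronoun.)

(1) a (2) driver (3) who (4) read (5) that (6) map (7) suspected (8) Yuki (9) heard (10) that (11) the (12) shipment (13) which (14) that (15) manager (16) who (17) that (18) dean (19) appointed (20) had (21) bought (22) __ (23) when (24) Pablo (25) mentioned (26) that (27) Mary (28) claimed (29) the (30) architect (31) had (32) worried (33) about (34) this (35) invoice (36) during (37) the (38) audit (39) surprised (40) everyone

The gap at 22 is the object of "bought", inside a relative clause.
The relative pronoun is "which" (word 13); it is bound by the head noun immediately before it.
Its filler is the head noun "shipment", at word 12.

12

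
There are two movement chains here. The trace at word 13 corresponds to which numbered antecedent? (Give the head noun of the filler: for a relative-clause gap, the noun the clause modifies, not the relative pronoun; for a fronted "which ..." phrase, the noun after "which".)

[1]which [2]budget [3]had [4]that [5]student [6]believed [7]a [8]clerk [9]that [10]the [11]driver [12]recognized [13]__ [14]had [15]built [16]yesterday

8

The marked gap is inside the relative clause, the direct object of "recognized".
Its filler is the head noun "clerk" (via "that"), at word 8.
(The other dependency links word 2 to a gap after word 15.)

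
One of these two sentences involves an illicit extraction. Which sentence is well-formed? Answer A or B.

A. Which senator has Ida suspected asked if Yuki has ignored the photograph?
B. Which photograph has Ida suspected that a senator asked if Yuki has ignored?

A

In B, the wh-phrase is extracted from inside a wh-island (introduced by "if"), which blocks movement.
In A, the extraction path crosses only that-complement boundaries, which are transparent.
So A is grammatical.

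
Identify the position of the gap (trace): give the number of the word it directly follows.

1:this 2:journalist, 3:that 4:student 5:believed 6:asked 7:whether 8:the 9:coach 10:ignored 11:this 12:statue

The displaced element is "this journalist" (word 2).
It is linked across 1 clause boundary (Ø).
It functions as the subject of "asked", so the gap sits immediately after word 5 ("believed").
Base order: That student believed this journalist asked whether the coach ignored this statue.

5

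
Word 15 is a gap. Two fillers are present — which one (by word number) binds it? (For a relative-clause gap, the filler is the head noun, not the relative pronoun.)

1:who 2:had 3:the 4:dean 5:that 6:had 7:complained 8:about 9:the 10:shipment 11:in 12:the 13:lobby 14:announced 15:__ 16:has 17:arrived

The marked gap is the subject of "arrived".
Its filler is the fronted wh-phrase "who", at word 1.
(The other dependency links word 4 to a gap after word 5.)

1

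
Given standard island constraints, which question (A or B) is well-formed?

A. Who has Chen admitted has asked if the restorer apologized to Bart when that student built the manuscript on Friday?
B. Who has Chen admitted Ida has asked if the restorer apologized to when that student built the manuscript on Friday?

A

In B, the wh-phrase is extracted from inside a wh-island (introduced by "if"), which blocks movement.
In A, the extraction path crosses only that-complement boundaries, which are transparent.
So A is grammatical.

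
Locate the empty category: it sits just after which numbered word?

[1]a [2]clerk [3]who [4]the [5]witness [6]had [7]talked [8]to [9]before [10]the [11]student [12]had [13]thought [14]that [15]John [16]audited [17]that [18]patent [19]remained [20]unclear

8

The displaced element is "a clerk" (word 2).
It functions as the object of the preposition "to" of "talked", so the gap sits immediately after word 8 ("to").
Base order: The witness had talked to a clerk before the student had thought that John audited that patent.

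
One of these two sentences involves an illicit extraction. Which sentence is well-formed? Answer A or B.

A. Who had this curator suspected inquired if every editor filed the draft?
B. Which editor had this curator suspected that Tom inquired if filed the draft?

In B, the wh-phrase is extracted from inside a wh-island (introduced by "if"), which blocks movement.
In A, the extraction path crosses only that-complement boundaries, which are transparent.
So A is grammatical.

A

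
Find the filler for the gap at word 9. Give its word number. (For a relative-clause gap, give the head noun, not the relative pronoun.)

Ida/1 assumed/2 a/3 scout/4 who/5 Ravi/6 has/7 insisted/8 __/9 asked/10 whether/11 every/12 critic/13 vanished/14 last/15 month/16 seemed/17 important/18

The gap at 9 is the subject of "asked", inside a relative clause.
The relative pronoun is "who" (word 5); it is bound by the head noun immediately before it.
Its filler is the head noun "scout", at word 4.

4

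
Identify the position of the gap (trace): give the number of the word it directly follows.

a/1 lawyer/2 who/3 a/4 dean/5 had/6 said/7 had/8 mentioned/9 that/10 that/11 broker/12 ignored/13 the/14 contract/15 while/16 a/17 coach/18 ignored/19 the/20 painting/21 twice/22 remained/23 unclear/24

The displaced element is "a lawyer" (word 2).
It is linked across 1 clause boundary (Ø).
It functions as the subject of "mentioned", so the gap sits immediately after word 7 ("said").
Base order: A dean had said that a lawyer had mentioned that that broker ignored the contract while a coach ignored the painting twice.

7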